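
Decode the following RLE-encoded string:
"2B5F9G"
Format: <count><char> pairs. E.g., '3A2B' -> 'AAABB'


Expanding each <count><char> pair:
  2B -> 'BB'
  5F -> 'FFFFF'
  9G -> 'GGGGGGGGG'

Decoded = BBFFFFFGGGGGGGGG


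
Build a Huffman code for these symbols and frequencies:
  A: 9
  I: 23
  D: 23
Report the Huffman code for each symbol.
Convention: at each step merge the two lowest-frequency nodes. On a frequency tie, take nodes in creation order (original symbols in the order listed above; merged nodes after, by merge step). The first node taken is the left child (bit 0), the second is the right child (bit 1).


Huffman tree construction:
Step 1: Merge A(9) + I(23) = 32
Step 2: Merge D(23) + (A+I)(32) = 55
Read each symbol's code off the tree from the root (left child = 0, right child = 1).

Codes:
  A: 10 (length 2)
  I: 11 (length 2)
  D: 0 (length 1)
Average code length: 87/55 = 1.5818 bits/symbol


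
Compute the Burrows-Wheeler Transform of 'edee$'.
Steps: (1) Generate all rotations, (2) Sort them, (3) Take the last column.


Rotations (sorted):
  0: $edee -> last char: e
  1: dee$e -> last char: e
  2: e$ede -> last char: e
  3: edee$ -> last char: $
  4: ee$ed -> last char: d


BWT = eee$d


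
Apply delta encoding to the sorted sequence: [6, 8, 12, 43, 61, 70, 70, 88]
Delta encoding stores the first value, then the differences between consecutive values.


First value: 6
Deltas:
  8 - 6 = 2
  12 - 8 = 4
  43 - 12 = 31
  61 - 43 = 18
  70 - 61 = 9
  70 - 70 = 0
  88 - 70 = 18


Delta encoded: [6, 2, 4, 31, 18, 9, 0, 18]


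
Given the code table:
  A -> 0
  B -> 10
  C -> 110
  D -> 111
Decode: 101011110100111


Decoding:
10 -> B
10 -> B
111 -> D
10 -> B
10 -> B
0 -> A
111 -> D


Result: BBDBBAD


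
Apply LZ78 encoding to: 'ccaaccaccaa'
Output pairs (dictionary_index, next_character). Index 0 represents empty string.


LZ78 encoding steps:
Dictionary: {0: ''}
Step 1: w='' (idx 0), next='c' -> output (0, 'c'), add 'c' as idx 1
Step 2: w='c' (idx 1), next='a' -> output (1, 'a'), add 'ca' as idx 2
Step 3: w='' (idx 0), next='a' -> output (0, 'a'), add 'a' as idx 3
Step 4: w='c' (idx 1), next='c' -> output (1, 'c'), add 'cc' as idx 4
Step 5: w='a' (idx 3), next='c' -> output (3, 'c'), add 'ac' as idx 5
Step 6: w='ca' (idx 2), next='a' -> output (2, 'a'), add 'caa' as idx 6


Encoded: [(0, 'c'), (1, 'a'), (0, 'a'), (1, 'c'), (3, 'c'), (2, 'a')]


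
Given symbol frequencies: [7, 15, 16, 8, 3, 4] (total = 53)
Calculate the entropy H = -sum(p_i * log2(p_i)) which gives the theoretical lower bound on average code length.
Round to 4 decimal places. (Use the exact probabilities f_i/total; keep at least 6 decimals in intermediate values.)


Per-symbol terms -p_i * log2(p_i) with p_i = f_i/53:
  p = 7/53 = 0.132075: log2(p) = -2.920566, -p*log2(p) = 0.385735
  p = 15/53 = 0.283019: log2(p) = -1.821030, -p*log2(p) = 0.515386
  p = 16/53 = 0.301887: log2(p) = -1.727920, -p*log2(p) = 0.521636
  p = 8/53 = 0.150943: log2(p) = -2.727920, -p*log2(p) = 0.411762
  p = 3/53 = 0.056604: log2(p) = -4.142958, -p*log2(p) = 0.234507
  p = 4/53 = 0.075472: log2(p) = -3.727920, -p*log2(p) = 0.281352
H = 0.385735 + 0.515386 + 0.521636 + 0.411762 + 0.234507 + 0.281352 = 2.350378

H = 2.3504 bits/symbol


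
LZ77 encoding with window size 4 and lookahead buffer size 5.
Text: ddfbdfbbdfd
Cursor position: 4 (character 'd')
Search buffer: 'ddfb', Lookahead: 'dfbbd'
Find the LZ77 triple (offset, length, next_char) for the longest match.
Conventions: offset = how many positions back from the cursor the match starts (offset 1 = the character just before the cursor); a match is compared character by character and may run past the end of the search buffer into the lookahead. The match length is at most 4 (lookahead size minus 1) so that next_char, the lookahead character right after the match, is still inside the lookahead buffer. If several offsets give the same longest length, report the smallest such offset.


Try each offset into the search buffer:
  offset=1 (pos 3, char 'b'): match length 0
  offset=2 (pos 2, char 'f'): match length 0
  offset=3 (pos 1, char 'd'): match length 3
  offset=4 (pos 0, char 'd'): match length 1
Longest match has length 3 at offset 3.
next_char = character at position 4 + 3 = 7 -> 'b'

Best match: offset=3, length=3 (matching 'dfb' starting at position 1)
LZ77 triple: (3, 3, 'b')


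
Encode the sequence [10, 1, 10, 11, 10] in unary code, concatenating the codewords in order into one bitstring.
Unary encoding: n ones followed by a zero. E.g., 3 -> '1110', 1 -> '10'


Encode each number as n ones followed by a terminating 0:
  10 -> 11111111110 (11 bits)
  1 -> 10 (2 bits)
  10 -> 11111111110 (11 bits)
  11 -> 111111111110 (12 bits)
  10 -> 11111111110 (11 bits)
Total length = 11 + 2 + 11 + 12 + 11 = 47 bits.

Unary([10, 1, 10, 11, 10]) = 11111111110101111111111011111111111011111111110 (47 bits)


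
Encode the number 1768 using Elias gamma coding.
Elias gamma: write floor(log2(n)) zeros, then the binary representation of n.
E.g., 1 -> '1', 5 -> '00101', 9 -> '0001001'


num_bits = floor(log2(1768)) + 1 = 11
leading_zeros = num_bits - 1 = 10
binary(1768) = 11011101000

Elias gamma(1768) = '0000000000' + '11011101000' = 000000000011011101000 (21 bits)


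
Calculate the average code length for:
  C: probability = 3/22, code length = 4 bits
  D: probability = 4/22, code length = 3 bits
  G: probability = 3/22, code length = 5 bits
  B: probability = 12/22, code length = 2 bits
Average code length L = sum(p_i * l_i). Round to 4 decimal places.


Weighted contributions p_i * l_i:
  C: (3/22) * 4 = 12/22
  D: (4/22) * 3 = 12/22
  G: (3/22) * 5 = 15/22
  B: (12/22) * 2 = 24/22
Sum = (12 + 12 + 15 + 24)/22 = 63/22

L = 63/22 = 2.8636 bits/symbol


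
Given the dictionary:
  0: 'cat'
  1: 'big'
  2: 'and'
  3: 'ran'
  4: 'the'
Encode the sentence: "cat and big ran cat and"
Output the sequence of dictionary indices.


Look up each word in the dictionary:
  'cat' -> 0
  'and' -> 2
  'big' -> 1
  'ran' -> 3
  'cat' -> 0
  'and' -> 2

Encoded: [0, 2, 1, 3, 0, 2]


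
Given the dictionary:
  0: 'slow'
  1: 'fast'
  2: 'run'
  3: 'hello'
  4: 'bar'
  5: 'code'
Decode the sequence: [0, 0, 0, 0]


Look up each index in the dictionary:
  0 -> 'slow'
  0 -> 'slow'
  0 -> 'slow'
  0 -> 'slow'

Decoded: "slow slow slow slow"


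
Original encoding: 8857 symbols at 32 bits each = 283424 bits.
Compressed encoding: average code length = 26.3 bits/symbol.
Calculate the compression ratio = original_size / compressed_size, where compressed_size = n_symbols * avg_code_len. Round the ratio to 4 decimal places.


original_size = n_symbols * orig_bits = 8857 * 32 = 283424 bits
compressed_size = n_symbols * avg_code_len = 8857 * 26.3 = 232939.1 bits
ratio = original_size / compressed_size = 283424 / 232939.1 = 1.2167

Compression ratio = 1.2167


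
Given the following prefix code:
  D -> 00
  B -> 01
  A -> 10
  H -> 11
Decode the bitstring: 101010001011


Decoding step by step:
Bits 10 -> A
Bits 10 -> A
Bits 10 -> A
Bits 00 -> D
Bits 10 -> A
Bits 11 -> H


Decoded message: AAADAH


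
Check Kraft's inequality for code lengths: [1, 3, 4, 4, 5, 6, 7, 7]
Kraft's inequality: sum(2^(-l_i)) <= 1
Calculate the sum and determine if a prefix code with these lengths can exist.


Sum = 2^(-1) + 2^(-3) + 2^(-4) + 2^(-4) + 2^(-5) + 2^(-6) + 2^(-7) + 2^(-7)
    = 0.5 + 0.125 + 0.0625 + 0.0625 + 0.03125 + 0.015625 + 0.0078125 + 0.0078125
    = 104/128 = 0.8125
Since 0.8125 <= 1, Kraft's inequality IS satisfied.
A prefix code with these lengths CAN exist.

Kraft sum = 0.8125. Satisfied.


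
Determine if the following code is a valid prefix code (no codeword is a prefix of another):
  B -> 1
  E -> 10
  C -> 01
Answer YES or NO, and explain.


Checking each pair (does one codeword prefix another?):
  B='1' vs E='10': prefix -- VIOLATION

NO -- this is NOT a valid prefix code. B (1) is a prefix of E (10).


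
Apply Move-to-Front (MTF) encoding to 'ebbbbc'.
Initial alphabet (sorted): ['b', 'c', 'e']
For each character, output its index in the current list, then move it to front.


MTF encoding:
'e': index 2 in ['b', 'c', 'e'] -> ['e', 'b', 'c']
'b': index 1 in ['e', 'b', 'c'] -> ['b', 'e', 'c']
'b': index 0 in ['b', 'e', 'c'] -> ['b', 'e', 'c']
'b': index 0 in ['b', 'e', 'c'] -> ['b', 'e', 'c']
'b': index 0 in ['b', 'e', 'c'] -> ['b', 'e', 'c']
'c': index 2 in ['b', 'e', 'c'] -> ['c', 'b', 'e']


Output: [2, 1, 0, 0, 0, 2]


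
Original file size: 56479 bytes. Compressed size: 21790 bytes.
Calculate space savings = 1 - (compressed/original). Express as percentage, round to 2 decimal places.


ratio = compressed/original = 21790/56479 = 0.385807
savings = 1 - ratio = 1 - 0.385807 = 0.614193
as a percentage: 0.614193 * 100 = 61.42%

Space savings = 1 - 21790/56479 = 61.42%


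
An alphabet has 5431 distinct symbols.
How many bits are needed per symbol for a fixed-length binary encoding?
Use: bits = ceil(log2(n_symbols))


log2(5431) = 12.407
Bracket: 2^12 = 4096 < 5431 <= 2^13 = 8192
So ceil(log2(5431)) = 13

bits = ceil(log2(5431)) = ceil(12.407) = 13 bits


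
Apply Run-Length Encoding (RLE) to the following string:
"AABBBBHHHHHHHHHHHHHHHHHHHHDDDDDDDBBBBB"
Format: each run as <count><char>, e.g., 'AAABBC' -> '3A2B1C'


Scanning runs left to right:
  i=0: run of 'A' x 2 -> '2A'
  i=2: run of 'B' x 4 -> '4B'
  i=6: run of 'H' x 20 -> '20H'
  i=26: run of 'D' x 7 -> '7D'
  i=33: run of 'B' x 5 -> '5B'

RLE = 2A4B20H7D5B


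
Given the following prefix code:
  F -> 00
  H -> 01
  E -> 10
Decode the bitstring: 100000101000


Decoding step by step:
Bits 10 -> E
Bits 00 -> F
Bits 00 -> F
Bits 10 -> E
Bits 10 -> E
Bits 00 -> F


Decoded message: EFFEEF


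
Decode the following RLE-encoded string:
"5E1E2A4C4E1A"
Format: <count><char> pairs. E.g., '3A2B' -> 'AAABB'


Expanding each <count><char> pair:
  5E -> 'EEEEE'
  1E -> 'E'
  2A -> 'AA'
  4C -> 'CCCC'
  4E -> 'EEEE'
  1A -> 'A'

Decoded = EEEEEEAACCCCEEEEA


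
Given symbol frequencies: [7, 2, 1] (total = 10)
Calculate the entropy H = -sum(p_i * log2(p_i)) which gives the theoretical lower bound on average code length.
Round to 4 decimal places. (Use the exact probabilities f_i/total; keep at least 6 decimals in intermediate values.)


Per-symbol terms -p_i * log2(p_i) with p_i = f_i/10:
  p = 7/10 = 0.700000: log2(p) = -0.514573, -p*log2(p) = 0.360201
  p = 2/10 = 0.200000: log2(p) = -2.321928, -p*log2(p) = 0.464386
  p = 1/10 = 0.100000: log2(p) = -3.321928, -p*log2(p) = 0.332193
H = 0.360201 + 0.464386 + 0.332193 = 1.156780

H = 1.1568 bits/symbol


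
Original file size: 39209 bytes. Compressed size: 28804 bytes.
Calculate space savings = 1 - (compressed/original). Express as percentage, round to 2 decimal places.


ratio = compressed/original = 28804/39209 = 0.734627
savings = 1 - ratio = 1 - 0.734627 = 0.265373
as a percentage: 0.265373 * 100 = 26.54%

Space savings = 1 - 28804/39209 = 26.54%


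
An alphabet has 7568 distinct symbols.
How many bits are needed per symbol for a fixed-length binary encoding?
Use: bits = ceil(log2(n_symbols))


log2(7568) = 12.8857
Bracket: 2^12 = 4096 < 7568 <= 2^13 = 8192
So ceil(log2(7568)) = 13

bits = ceil(log2(7568)) = ceil(12.8857) = 13 bits


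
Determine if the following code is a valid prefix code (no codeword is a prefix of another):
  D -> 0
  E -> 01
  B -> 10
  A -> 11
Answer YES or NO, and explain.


Checking each pair (does one codeword prefix another?):
  D='0' vs E='01': prefix -- VIOLATION

NO -- this is NOT a valid prefix code. D (0) is a prefix of E (01).


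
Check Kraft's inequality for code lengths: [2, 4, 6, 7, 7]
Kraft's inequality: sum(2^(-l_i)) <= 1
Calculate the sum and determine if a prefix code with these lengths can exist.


Sum = 2^(-2) + 2^(-4) + 2^(-6) + 2^(-7) + 2^(-7)
    = 0.25 + 0.0625 + 0.015625 + 0.0078125 + 0.0078125
    = 44/128 = 0.34375
Since 0.34375 <= 1, Kraft's inequality IS satisfied.
A prefix code with these lengths CAN exist.

Kraft sum = 0.34375. Satisfied.


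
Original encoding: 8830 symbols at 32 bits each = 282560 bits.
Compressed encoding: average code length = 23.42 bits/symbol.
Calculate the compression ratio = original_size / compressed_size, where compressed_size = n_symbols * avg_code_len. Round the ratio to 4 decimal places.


original_size = n_symbols * orig_bits = 8830 * 32 = 282560 bits
compressed_size = n_symbols * avg_code_len = 8830 * 23.42 = 206798.6 bits
ratio = original_size / compressed_size = 282560 / 206798.6 = 1.3664

Compression ratio = 1.3664


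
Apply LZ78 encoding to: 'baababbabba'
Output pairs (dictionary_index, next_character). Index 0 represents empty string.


LZ78 encoding steps:
Dictionary: {0: ''}
Step 1: w='' (idx 0), next='b' -> output (0, 'b'), add 'b' as idx 1
Step 2: w='' (idx 0), next='a' -> output (0, 'a'), add 'a' as idx 2
Step 3: w='a' (idx 2), next='b' -> output (2, 'b'), add 'ab' as idx 3
Step 4: w='ab' (idx 3), next='b' -> output (3, 'b'), add 'abb' as idx 4
Step 5: w='abb' (idx 4), next='a' -> output (4, 'a'), add 'abba' as idx 5


Encoded: [(0, 'b'), (0, 'a'), (2, 'b'), (3, 'b'), (4, 'a')]


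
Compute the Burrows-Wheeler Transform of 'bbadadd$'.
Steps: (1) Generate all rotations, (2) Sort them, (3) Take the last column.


Rotations (sorted):
  0: $bbadadd -> last char: d
  1: adadd$bb -> last char: b
  2: add$bbad -> last char: d
  3: badadd$b -> last char: b
  4: bbadadd$ -> last char: $
  5: d$bbadad -> last char: d
  6: dadd$bba -> last char: a
  7: dd$bbada -> last char: a


BWT = dbdb$daa


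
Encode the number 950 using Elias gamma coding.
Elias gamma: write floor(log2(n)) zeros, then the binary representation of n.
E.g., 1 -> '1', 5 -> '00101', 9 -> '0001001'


num_bits = floor(log2(950)) + 1 = 10
leading_zeros = num_bits - 1 = 9
binary(950) = 1110110110

Elias gamma(950) = '000000000' + '1110110110' = 0000000001110110110 (19 bits)


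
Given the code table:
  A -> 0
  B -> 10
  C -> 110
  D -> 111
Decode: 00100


Decoding:
0 -> A
0 -> A
10 -> B
0 -> A


Result: AABA


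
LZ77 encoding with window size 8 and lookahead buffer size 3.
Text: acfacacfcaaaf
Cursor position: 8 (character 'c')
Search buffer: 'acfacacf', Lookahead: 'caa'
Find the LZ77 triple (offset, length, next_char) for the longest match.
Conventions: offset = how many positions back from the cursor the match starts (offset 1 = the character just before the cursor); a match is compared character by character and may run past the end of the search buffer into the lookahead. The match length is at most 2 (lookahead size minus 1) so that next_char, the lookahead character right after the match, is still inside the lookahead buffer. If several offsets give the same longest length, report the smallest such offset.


Try each offset into the search buffer:
  offset=1 (pos 7, char 'f'): match length 0
  offset=2 (pos 6, char 'c'): match length 1
  offset=3 (pos 5, char 'a'): match length 0
  offset=4 (pos 4, char 'c'): match length 2
  offset=5 (pos 3, char 'a'): match length 0
  offset=6 (pos 2, char 'f'): match length 0
  offset=7 (pos 1, char 'c'): match length 1
  offset=8 (pos 0, char 'a'): match length 0
Longest match has length 2 at offset 4.
next_char = character at position 8 + 2 = 10 -> 'a'

Best match: offset=4, length=2 (matching 'ca' starting at position 4)
LZ77 triple: (4, 2, 'a')


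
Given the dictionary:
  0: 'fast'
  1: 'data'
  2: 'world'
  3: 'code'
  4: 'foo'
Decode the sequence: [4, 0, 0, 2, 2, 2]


Look up each index in the dictionary:
  4 -> 'foo'
  0 -> 'fast'
  0 -> 'fast'
  2 -> 'world'
  2 -> 'world'
  2 -> 'world'

Decoded: "foo fast fast world world world"


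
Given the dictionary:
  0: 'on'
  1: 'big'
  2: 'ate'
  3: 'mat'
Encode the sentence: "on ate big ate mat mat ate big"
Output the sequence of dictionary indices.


Look up each word in the dictionary:
  'on' -> 0
  'ate' -> 2
  'big' -> 1
  'ate' -> 2
  'mat' -> 3
  'mat' -> 3
  'ate' -> 2
  'big' -> 1

Encoded: [0, 2, 1, 2, 3, 3, 2, 1]


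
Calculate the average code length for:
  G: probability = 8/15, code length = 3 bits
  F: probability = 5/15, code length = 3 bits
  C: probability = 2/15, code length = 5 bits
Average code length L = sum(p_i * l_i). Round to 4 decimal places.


Weighted contributions p_i * l_i:
  G: (8/15) * 3 = 24/15
  F: (5/15) * 3 = 15/15
  C: (2/15) * 5 = 10/15
Sum = (24 + 15 + 10)/15 = 49/15

L = 49/15 = 3.2667 bits/symbol


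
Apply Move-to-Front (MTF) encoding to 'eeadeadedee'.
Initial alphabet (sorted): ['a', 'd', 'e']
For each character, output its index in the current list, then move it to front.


MTF encoding:
'e': index 2 in ['a', 'd', 'e'] -> ['e', 'a', 'd']
'e': index 0 in ['e', 'a', 'd'] -> ['e', 'a', 'd']
'a': index 1 in ['e', 'a', 'd'] -> ['a', 'e', 'd']
'd': index 2 in ['a', 'e', 'd'] -> ['d', 'a', 'e']
'e': index 2 in ['d', 'a', 'e'] -> ['e', 'd', 'a']
'a': index 2 in ['e', 'd', 'a'] -> ['a', 'e', 'd']
'd': index 2 in ['a', 'e', 'd'] -> ['d', 'a', 'e']
'e': index 2 in ['d', 'a', 'e'] -> ['e', 'd', 'a']
'd': index 1 in ['e', 'd', 'a'] -> ['d', 'e', 'a']
'e': index 1 in ['d', 'e', 'a'] -> ['e', 'd', 'a']
'e': index 0 in ['e', 'd', 'a'] -> ['e', 'd', 'a']


Output: [2, 0, 1, 2, 2, 2, 2, 2, 1, 1, 0]


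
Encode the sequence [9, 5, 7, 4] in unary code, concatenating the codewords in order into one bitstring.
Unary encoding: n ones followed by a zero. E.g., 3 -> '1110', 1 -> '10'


Encode each number as n ones followed by a terminating 0:
  9 -> 1111111110 (10 bits)
  5 -> 111110 (6 bits)
  7 -> 11111110 (8 bits)
  4 -> 11110 (5 bits)
Total length = 10 + 6 + 8 + 5 = 29 bits.

Unary([9, 5, 7, 4]) = 11111111101111101111111011110 (29 bits)


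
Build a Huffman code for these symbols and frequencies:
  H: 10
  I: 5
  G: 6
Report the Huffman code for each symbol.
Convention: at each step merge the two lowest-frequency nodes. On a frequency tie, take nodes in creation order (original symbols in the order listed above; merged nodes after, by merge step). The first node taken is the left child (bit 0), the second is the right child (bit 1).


Huffman tree construction:
Step 1: Merge I(5) + G(6) = 11
Step 2: Merge H(10) + (I+G)(11) = 21
Read each symbol's code off the tree from the root (left child = 0, right child = 1).

Codes:
  H: 0 (length 1)
  I: 10 (length 2)
  G: 11 (length 2)
Average code length: 32/21 = 1.5238 bits/symbol


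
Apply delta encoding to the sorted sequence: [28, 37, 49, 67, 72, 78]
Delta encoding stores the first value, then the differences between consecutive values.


First value: 28
Deltas:
  37 - 28 = 9
  49 - 37 = 12
  67 - 49 = 18
  72 - 67 = 5
  78 - 72 = 6


Delta encoded: [28, 9, 12, 18, 5, 6]


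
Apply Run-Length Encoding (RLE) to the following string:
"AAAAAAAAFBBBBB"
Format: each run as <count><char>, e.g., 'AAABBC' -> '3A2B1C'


Scanning runs left to right:
  i=0: run of 'A' x 8 -> '8A'
  i=8: run of 'F' x 1 -> '1F'
  i=9: run of 'B' x 5 -> '5B'

RLE = 8A1F5B


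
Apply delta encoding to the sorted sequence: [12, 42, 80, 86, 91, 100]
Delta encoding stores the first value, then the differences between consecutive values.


First value: 12
Deltas:
  42 - 12 = 30
  80 - 42 = 38
  86 - 80 = 6
  91 - 86 = 5
  100 - 91 = 9


Delta encoded: [12, 30, 38, 6, 5, 9]


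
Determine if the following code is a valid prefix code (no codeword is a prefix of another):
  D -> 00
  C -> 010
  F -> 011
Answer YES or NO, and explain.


Checking each pair (does one codeword prefix another?):
  D='00' vs C='010': no prefix
  D='00' vs F='011': no prefix
  C='010' vs D='00': no prefix
  C='010' vs F='011': no prefix
  F='011' vs D='00': no prefix
  F='011' vs C='010': no prefix
No violation found over all pairs.

YES -- this is a valid prefix code. No codeword is a prefix of any other codeword.


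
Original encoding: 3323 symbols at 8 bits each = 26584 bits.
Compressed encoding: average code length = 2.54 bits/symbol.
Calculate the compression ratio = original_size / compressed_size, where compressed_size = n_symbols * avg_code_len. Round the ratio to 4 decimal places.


original_size = n_symbols * orig_bits = 3323 * 8 = 26584 bits
compressed_size = n_symbols * avg_code_len = 3323 * 2.54 = 8440.42 bits
ratio = original_size / compressed_size = 26584 / 8440.42 = 3.1496

Compression ratio = 3.1496


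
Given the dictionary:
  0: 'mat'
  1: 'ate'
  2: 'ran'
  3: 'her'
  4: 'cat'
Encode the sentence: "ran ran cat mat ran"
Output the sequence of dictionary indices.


Look up each word in the dictionary:
  'ran' -> 2
  'ran' -> 2
  'cat' -> 4
  'mat' -> 0
  'ran' -> 2

Encoded: [2, 2, 4, 0, 2]


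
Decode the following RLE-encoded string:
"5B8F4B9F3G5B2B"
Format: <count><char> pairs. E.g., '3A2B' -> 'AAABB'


Expanding each <count><char> pair:
  5B -> 'BBBBB'
  8F -> 'FFFFFFFF'
  4B -> 'BBBB'
  9F -> 'FFFFFFFFF'
  3G -> 'GGG'
  5B -> 'BBBBB'
  2B -> 'BB'

Decoded = BBBBBFFFFFFFFBBBBFFFFFFFFFGGGBBBBBBB


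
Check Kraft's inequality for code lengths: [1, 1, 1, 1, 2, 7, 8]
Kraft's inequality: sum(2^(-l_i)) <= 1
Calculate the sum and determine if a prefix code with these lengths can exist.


Sum = 2^(-1) + 2^(-1) + 2^(-1) + 2^(-1) + 2^(-2) + 2^(-7) + 2^(-8)
    = 0.5 + 0.5 + 0.5 + 0.5 + 0.25 + 0.0078125 + 0.00390625
    = 579/256 = 2.26171875
Since 2.26171875 > 1, Kraft's inequality is NOT satisfied.
A prefix code with these lengths CANNOT exist.

Kraft sum = 2.26171875. Not satisfied.


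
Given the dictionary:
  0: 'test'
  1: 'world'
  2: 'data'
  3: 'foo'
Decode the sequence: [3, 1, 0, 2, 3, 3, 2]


Look up each index in the dictionary:
  3 -> 'foo'
  1 -> 'world'
  0 -> 'test'
  2 -> 'data'
  3 -> 'foo'
  3 -> 'foo'
  2 -> 'data'

Decoded: "foo world test data foo foo data"


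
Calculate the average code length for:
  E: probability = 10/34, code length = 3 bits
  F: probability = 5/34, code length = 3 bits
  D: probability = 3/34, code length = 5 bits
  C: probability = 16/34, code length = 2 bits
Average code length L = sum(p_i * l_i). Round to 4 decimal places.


Weighted contributions p_i * l_i:
  E: (10/34) * 3 = 30/34
  F: (5/34) * 3 = 15/34
  D: (3/34) * 5 = 15/34
  C: (16/34) * 2 = 32/34
Sum = (30 + 15 + 15 + 32)/34 = 92/34

L = 92/34 = 2.7059 bits/symbol


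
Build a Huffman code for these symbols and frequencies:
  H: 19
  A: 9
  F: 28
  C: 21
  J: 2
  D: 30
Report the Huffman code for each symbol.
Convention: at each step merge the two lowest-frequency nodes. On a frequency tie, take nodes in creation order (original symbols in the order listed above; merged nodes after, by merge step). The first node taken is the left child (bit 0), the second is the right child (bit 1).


Huffman tree construction:
Step 1: Merge J(2) + A(9) = 11
Step 2: Merge (J+A)(11) + H(19) = 30
Step 3: Merge C(21) + F(28) = 49
Step 4: Merge D(30) + ((J+A)+H)(30) = 60
Step 5: Merge (C+F)(49) + (D+((J+A)+H))(60) = 109
Read each symbol's code off the tree from the root (left child = 0, right child = 1).

Codes:
  H: 111 (length 3)
  A: 1101 (length 4)
  F: 01 (length 2)
  C: 00 (length 2)
  J: 1100 (length 4)
  D: 10 (length 2)
Average code length: 259/109 = 2.3761 bits/symbol


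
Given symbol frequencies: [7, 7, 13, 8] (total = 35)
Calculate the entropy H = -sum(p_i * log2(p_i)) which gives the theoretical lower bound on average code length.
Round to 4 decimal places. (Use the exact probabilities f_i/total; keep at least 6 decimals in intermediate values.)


Per-symbol terms -p_i * log2(p_i) with p_i = f_i/35:
  p = 7/35 = 0.200000: log2(p) = -2.321928, -p*log2(p) = 0.464386
  p = 7/35 = 0.200000: log2(p) = -2.321928, -p*log2(p) = 0.464386
  p = 13/35 = 0.371429: log2(p) = -1.428843, -p*log2(p) = 0.530713
  p = 8/35 = 0.228571: log2(p) = -2.129283, -p*log2(p) = 0.486693
H = 0.464386 + 0.464386 + 0.530713 + 0.486693 = 1.946178

H = 1.9462 bits/symbol


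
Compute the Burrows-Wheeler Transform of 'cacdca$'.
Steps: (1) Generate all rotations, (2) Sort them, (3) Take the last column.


Rotations (sorted):
  0: $cacdca -> last char: a
  1: a$cacdc -> last char: c
  2: acdca$c -> last char: c
  3: ca$cacd -> last char: d
  4: cacdca$ -> last char: $
  5: cdca$ca -> last char: a
  6: dca$cac -> last char: c


BWT = accd$ac


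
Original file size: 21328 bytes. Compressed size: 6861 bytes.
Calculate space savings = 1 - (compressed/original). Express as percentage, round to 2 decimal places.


ratio = compressed/original = 6861/21328 = 0.32169
savings = 1 - ratio = 1 - 0.32169 = 0.67831
as a percentage: 0.67831 * 100 = 67.83%

Space savings = 1 - 6861/21328 = 67.83%


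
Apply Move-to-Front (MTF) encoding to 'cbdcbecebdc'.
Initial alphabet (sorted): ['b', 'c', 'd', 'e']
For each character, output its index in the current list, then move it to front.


MTF encoding:
'c': index 1 in ['b', 'c', 'd', 'e'] -> ['c', 'b', 'd', 'e']
'b': index 1 in ['c', 'b', 'd', 'e'] -> ['b', 'c', 'd', 'e']
'd': index 2 in ['b', 'c', 'd', 'e'] -> ['d', 'b', 'c', 'e']
'c': index 2 in ['d', 'b', 'c', 'e'] -> ['c', 'd', 'b', 'e']
'b': index 2 in ['c', 'd', 'b', 'e'] -> ['b', 'c', 'd', 'e']
'e': index 3 in ['b', 'c', 'd', 'e'] -> ['e', 'b', 'c', 'd']
'c': index 2 in ['e', 'b', 'c', 'd'] -> ['c', 'e', 'b', 'd']
'e': index 1 in ['c', 'e', 'b', 'd'] -> ['e', 'c', 'b', 'd']
'b': index 2 in ['e', 'c', 'b', 'd'] -> ['b', 'e', 'c', 'd']
'd': index 3 in ['b', 'e', 'c', 'd'] -> ['d', 'b', 'e', 'c']
'c': index 3 in ['d', 'b', 'e', 'c'] -> ['c', 'd', 'b', 'e']


Output: [1, 1, 2, 2, 2, 3, 2, 1, 2, 3, 3]


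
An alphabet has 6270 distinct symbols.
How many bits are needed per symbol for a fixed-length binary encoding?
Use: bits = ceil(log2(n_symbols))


log2(6270) = 12.6142
Bracket: 2^12 = 4096 < 6270 <= 2^13 = 8192
So ceil(log2(6270)) = 13

bits = ceil(log2(6270)) = ceil(12.6142) = 13 bits


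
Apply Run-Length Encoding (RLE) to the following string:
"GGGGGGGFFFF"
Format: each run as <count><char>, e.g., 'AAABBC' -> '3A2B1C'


Scanning runs left to right:
  i=0: run of 'G' x 7 -> '7G'
  i=7: run of 'F' x 4 -> '4F'

RLE = 7G4F


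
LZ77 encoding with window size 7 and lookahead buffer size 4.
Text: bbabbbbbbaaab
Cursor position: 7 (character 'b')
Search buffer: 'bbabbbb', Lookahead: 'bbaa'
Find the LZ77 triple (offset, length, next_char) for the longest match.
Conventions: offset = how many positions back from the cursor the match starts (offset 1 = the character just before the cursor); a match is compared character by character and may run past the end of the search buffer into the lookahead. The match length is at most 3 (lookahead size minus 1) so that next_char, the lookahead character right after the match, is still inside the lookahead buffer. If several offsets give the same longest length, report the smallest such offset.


Try each offset into the search buffer:
  offset=1 (pos 6, char 'b'): match length 2
  offset=2 (pos 5, char 'b'): match length 2
  offset=3 (pos 4, char 'b'): match length 2
  offset=4 (pos 3, char 'b'): match length 2
  offset=5 (pos 2, char 'a'): match length 0
  offset=6 (pos 1, char 'b'): match length 1
  offset=7 (pos 0, char 'b'): match length 3
Longest match has length 3 at offset 7.
next_char = character at position 7 + 3 = 10 -> 'a'

Best match: offset=7, length=3 (matching 'bba' starting at position 0)
LZ77 triple: (7, 3, 'a')


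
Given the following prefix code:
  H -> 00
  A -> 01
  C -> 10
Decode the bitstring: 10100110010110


Decoding step by step:
Bits 10 -> C
Bits 10 -> C
Bits 01 -> A
Bits 10 -> C
Bits 01 -> A
Bits 01 -> A
Bits 10 -> C


Decoded message: CCACAAC


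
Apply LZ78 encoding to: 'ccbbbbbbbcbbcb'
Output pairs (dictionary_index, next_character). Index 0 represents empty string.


LZ78 encoding steps:
Dictionary: {0: ''}
Step 1: w='' (idx 0), next='c' -> output (0, 'c'), add 'c' as idx 1
Step 2: w='c' (idx 1), next='b' -> output (1, 'b'), add 'cb' as idx 2
Step 3: w='' (idx 0), next='b' -> output (0, 'b'), add 'b' as idx 3
Step 4: w='b' (idx 3), next='b' -> output (3, 'b'), add 'bb' as idx 4
Step 5: w='bb' (idx 4), next='b' -> output (4, 'b'), add 'bbb' as idx 5
Step 6: w='cb' (idx 2), next='b' -> output (2, 'b'), add 'cbb' as idx 6
Step 7: w='cb' (idx 2), end of input -> output (2, '')


Encoded: [(0, 'c'), (1, 'b'), (0, 'b'), (3, 'b'), (4, 'b'), (2, 'b'), (2, '')]


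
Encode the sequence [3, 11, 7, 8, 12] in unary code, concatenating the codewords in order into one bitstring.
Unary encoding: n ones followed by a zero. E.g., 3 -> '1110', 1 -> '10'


Encode each number as n ones followed by a terminating 0:
  3 -> 1110 (4 bits)
  11 -> 111111111110 (12 bits)
  7 -> 11111110 (8 bits)
  8 -> 111111110 (9 bits)
  12 -> 1111111111110 (13 bits)
Total length = 4 + 12 + 8 + 9 + 13 = 46 bits.

Unary([3, 11, 7, 8, 12]) = 1110111111111110111111101111111101111111111110 (46 bits)


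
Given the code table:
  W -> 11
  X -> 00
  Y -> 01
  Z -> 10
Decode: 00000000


Decoding:
00 -> X
00 -> X
00 -> X
00 -> X


Result: XXXX


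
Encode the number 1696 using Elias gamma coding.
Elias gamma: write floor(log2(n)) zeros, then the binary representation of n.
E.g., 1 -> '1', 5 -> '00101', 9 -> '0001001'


num_bits = floor(log2(1696)) + 1 = 11
leading_zeros = num_bits - 1 = 10
binary(1696) = 11010100000

Elias gamma(1696) = '0000000000' + '11010100000' = 000000000011010100000 (21 bits)


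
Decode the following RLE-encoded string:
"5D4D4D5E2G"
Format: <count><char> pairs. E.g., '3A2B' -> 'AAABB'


Expanding each <count><char> pair:
  5D -> 'DDDDD'
  4D -> 'DDDD'
  4D -> 'DDDD'
  5E -> 'EEEEE'
  2G -> 'GG'

Decoded = DDDDDDDDDDDDDEEEEEGG


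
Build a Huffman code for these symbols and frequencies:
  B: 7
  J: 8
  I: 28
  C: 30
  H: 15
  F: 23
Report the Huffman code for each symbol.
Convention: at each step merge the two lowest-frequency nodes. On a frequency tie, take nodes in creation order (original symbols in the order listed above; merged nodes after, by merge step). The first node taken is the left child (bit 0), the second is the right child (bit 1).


Huffman tree construction:
Step 1: Merge B(7) + J(8) = 15
Step 2: Merge H(15) + (B+J)(15) = 30
Step 3: Merge F(23) + I(28) = 51
Step 4: Merge C(30) + (H+(B+J))(30) = 60
Step 5: Merge (F+I)(51) + (C+(H+(B+J)))(60) = 111
Read each symbol's code off the tree from the root (left child = 0, right child = 1).

Codes:
  B: 1110 (length 4)
  J: 1111 (length 4)
  I: 01 (length 2)
  C: 10 (length 2)
  H: 110 (length 3)
  F: 00 (length 2)
Average code length: 267/111 = 2.4054 bits/symbol


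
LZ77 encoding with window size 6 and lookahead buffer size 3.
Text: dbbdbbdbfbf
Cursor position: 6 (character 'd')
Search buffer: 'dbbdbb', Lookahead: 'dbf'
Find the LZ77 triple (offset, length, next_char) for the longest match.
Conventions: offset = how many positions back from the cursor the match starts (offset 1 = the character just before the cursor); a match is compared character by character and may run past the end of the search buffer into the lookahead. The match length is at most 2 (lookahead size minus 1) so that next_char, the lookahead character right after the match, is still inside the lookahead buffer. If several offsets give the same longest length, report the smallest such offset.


Try each offset into the search buffer:
  offset=1 (pos 5, char 'b'): match length 0
  offset=2 (pos 4, char 'b'): match length 0
  offset=3 (pos 3, char 'd'): match length 2
  offset=4 (pos 2, char 'b'): match length 0
  offset=5 (pos 1, char 'b'): match length 0
  offset=6 (pos 0, char 'd'): match length 2
Longest match has length 2, found at offsets 3, 6; take the smallest, offset 3.
next_char = character at position 6 + 2 = 8 -> 'f'

Best match: offset=3, length=2 (matching 'db' starting at position 3)
LZ77 triple: (3, 2, 'f')


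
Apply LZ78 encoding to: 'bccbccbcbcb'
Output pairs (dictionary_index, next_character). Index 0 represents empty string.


LZ78 encoding steps:
Dictionary: {0: ''}
Step 1: w='' (idx 0), next='b' -> output (0, 'b'), add 'b' as idx 1
Step 2: w='' (idx 0), next='c' -> output (0, 'c'), add 'c' as idx 2
Step 3: w='c' (idx 2), next='b' -> output (2, 'b'), add 'cb' as idx 3
Step 4: w='c' (idx 2), next='c' -> output (2, 'c'), add 'cc' as idx 4
Step 5: w='b' (idx 1), next='c' -> output (1, 'c'), add 'bc' as idx 5
Step 6: w='bc' (idx 5), next='b' -> output (5, 'b'), add 'bcb' as idx 6


Encoded: [(0, 'b'), (0, 'c'), (2, 'b'), (2, 'c'), (1, 'c'), (5, 'b')]


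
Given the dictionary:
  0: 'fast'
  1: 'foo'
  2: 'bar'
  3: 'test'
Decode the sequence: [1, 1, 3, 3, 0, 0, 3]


Look up each index in the dictionary:
  1 -> 'foo'
  1 -> 'foo'
  3 -> 'test'
  3 -> 'test'
  0 -> 'fast'
  0 -> 'fast'
  3 -> 'test'

Decoded: "foo foo test test fast fast test"


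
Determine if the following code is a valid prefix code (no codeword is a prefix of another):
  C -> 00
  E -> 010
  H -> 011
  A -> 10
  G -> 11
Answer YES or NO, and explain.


Checking each pair (does one codeword prefix another?):
  C='00' vs E='010': no prefix
  C='00' vs H='011': no prefix
  C='00' vs A='10': no prefix
  C='00' vs G='11': no prefix
  E='010' vs C='00': no prefix
  E='010' vs H='011': no prefix
  E='010' vs A='10': no prefix
  E='010' vs G='11': no prefix
  H='011' vs C='00': no prefix
  H='011' vs E='010': no prefix
  H='011' vs A='10': no prefix
  H='011' vs G='11': no prefix
  A='10' vs C='00': no prefix
  A='10' vs E='010': no prefix
  A='10' vs H='011': no prefix
  A='10' vs G='11': no prefix
  G='11' vs C='00': no prefix
  G='11' vs E='010': no prefix
  G='11' vs H='011': no prefix
  G='11' vs A='10': no prefix
No violation found over all pairs.

YES -- this is a valid prefix code. No codeword is a prefix of any other codeword.


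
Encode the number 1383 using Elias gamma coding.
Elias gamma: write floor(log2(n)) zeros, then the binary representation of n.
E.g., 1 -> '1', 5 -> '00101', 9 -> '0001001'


num_bits = floor(log2(1383)) + 1 = 11
leading_zeros = num_bits - 1 = 10
binary(1383) = 10101100111

Elias gamma(1383) = '0000000000' + '10101100111' = 000000000010101100111 (21 bits)


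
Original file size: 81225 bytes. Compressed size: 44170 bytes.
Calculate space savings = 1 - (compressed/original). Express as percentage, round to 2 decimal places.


ratio = compressed/original = 44170/81225 = 0.543798
savings = 1 - ratio = 1 - 0.543798 = 0.456202
as a percentage: 0.456202 * 100 = 45.62%

Space savings = 1 - 44170/81225 = 45.62%


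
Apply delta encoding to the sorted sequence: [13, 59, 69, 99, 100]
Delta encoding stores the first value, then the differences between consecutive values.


First value: 13
Deltas:
  59 - 13 = 46
  69 - 59 = 10
  99 - 69 = 30
  100 - 99 = 1


Delta encoded: [13, 46, 10, 30, 1]


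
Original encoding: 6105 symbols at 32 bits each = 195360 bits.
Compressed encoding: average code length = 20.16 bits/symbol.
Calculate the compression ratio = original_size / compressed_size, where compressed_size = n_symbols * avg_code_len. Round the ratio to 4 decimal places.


original_size = n_symbols * orig_bits = 6105 * 32 = 195360 bits
compressed_size = n_symbols * avg_code_len = 6105 * 20.16 = 123076.8 bits
ratio = original_size / compressed_size = 195360 / 123076.8 = 1.5873

Compression ratio = 1.5873


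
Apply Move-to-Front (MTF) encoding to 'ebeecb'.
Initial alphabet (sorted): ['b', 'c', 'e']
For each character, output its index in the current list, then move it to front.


MTF encoding:
'e': index 2 in ['b', 'c', 'e'] -> ['e', 'b', 'c']
'b': index 1 in ['e', 'b', 'c'] -> ['b', 'e', 'c']
'e': index 1 in ['b', 'e', 'c'] -> ['e', 'b', 'c']
'e': index 0 in ['e', 'b', 'c'] -> ['e', 'b', 'c']
'c': index 2 in ['e', 'b', 'c'] -> ['c', 'e', 'b']
'b': index 2 in ['c', 'e', 'b'] -> ['b', 'c', 'e']


Output: [2, 1, 1, 0, 2, 2]


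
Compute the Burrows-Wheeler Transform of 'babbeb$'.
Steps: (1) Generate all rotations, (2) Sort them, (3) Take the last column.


Rotations (sorted):
  0: $babbeb -> last char: b
  1: abbeb$b -> last char: b
  2: b$babbe -> last char: e
  3: babbeb$ -> last char: $
  4: bbeb$ba -> last char: a
  5: beb$bab -> last char: b
  6: eb$babb -> last char: b


BWT = bbe$abb


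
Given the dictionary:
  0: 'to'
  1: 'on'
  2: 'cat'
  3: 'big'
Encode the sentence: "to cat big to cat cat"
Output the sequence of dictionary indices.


Look up each word in the dictionary:
  'to' -> 0
  'cat' -> 2
  'big' -> 3
  'to' -> 0
  'cat' -> 2
  'cat' -> 2

Encoded: [0, 2, 3, 0, 2, 2]


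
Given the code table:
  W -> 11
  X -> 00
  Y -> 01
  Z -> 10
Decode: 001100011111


Decoding:
00 -> X
11 -> W
00 -> X
01 -> Y
11 -> W
11 -> W


Result: XWXYWW


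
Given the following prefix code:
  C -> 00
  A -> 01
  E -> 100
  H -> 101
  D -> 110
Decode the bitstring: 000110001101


Decoding step by step:
Bits 00 -> C
Bits 01 -> A
Bits 100 -> E
Bits 01 -> A
Bits 101 -> H


Decoded message: CAEAH


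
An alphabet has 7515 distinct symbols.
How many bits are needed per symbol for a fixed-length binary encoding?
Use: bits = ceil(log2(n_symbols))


log2(7515) = 12.8756
Bracket: 2^12 = 4096 < 7515 <= 2^13 = 8192
So ceil(log2(7515)) = 13

bits = ceil(log2(7515)) = ceil(12.8756) = 13 bits


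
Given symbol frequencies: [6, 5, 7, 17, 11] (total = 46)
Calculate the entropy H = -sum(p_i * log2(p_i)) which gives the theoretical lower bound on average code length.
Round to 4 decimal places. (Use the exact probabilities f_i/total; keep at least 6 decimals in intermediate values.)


Per-symbol terms -p_i * log2(p_i) with p_i = f_i/46:
  p = 6/46 = 0.130435: log2(p) = -2.938599, -p*log2(p) = 0.383296
  p = 5/46 = 0.108696: log2(p) = -3.201634, -p*log2(p) = 0.348004
  p = 7/46 = 0.152174: log2(p) = -2.716207, -p*log2(p) = 0.413336
  p = 17/46 = 0.369565: log2(p) = -1.436099, -p*log2(p) = 0.530732
  p = 11/46 = 0.239130: log2(p) = -2.064130, -p*log2(p) = 0.493596
H = 0.383296 + 0.348004 + 0.413336 + 0.530732 + 0.493596 = 2.168964

H = 2.169 bits/symbol


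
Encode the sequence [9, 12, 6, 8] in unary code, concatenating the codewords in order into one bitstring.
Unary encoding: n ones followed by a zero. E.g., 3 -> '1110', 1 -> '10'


Encode each number as n ones followed by a terminating 0:
  9 -> 1111111110 (10 bits)
  12 -> 1111111111110 (13 bits)
  6 -> 1111110 (7 bits)
  8 -> 111111110 (9 bits)
Total length = 10 + 13 + 7 + 9 = 39 bits.

Unary([9, 12, 6, 8]) = 111111111011111111111101111110111111110 (39 bits)


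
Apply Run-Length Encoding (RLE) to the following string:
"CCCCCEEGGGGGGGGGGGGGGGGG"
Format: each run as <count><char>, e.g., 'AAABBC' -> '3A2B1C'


Scanning runs left to right:
  i=0: run of 'C' x 5 -> '5C'
  i=5: run of 'E' x 2 -> '2E'
  i=7: run of 'G' x 17 -> '17G'

RLE = 5C2E17G


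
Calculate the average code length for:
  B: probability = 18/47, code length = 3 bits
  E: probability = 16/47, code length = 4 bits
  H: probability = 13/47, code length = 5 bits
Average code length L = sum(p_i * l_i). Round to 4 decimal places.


Weighted contributions p_i * l_i:
  B: (18/47) * 3 = 54/47
  E: (16/47) * 4 = 64/47
  H: (13/47) * 5 = 65/47
Sum = (54 + 64 + 65)/47 = 183/47

L = 183/47 = 3.8936 bits/symbol


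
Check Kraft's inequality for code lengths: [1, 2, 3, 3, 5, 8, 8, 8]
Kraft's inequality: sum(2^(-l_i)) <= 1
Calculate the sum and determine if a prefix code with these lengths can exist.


Sum = 2^(-1) + 2^(-2) + 2^(-3) + 2^(-3) + 2^(-5) + 2^(-8) + 2^(-8) + 2^(-8)
    = 0.5 + 0.25 + 0.125 + 0.125 + 0.03125 + 0.00390625 + 0.00390625 + 0.00390625
    = 267/256 = 1.04296875
Since 1.04296875 > 1, Kraft's inequality is NOT satisfied.
A prefix code with these lengths CANNOT exist.

Kraft sum = 1.04296875. Not satisfied.


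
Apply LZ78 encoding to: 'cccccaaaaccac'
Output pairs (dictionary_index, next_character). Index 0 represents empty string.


LZ78 encoding steps:
Dictionary: {0: ''}
Step 1: w='' (idx 0), next='c' -> output (0, 'c'), add 'c' as idx 1
Step 2: w='c' (idx 1), next='c' -> output (1, 'c'), add 'cc' as idx 2
Step 3: w='cc' (idx 2), next='a' -> output (2, 'a'), add 'cca' as idx 3
Step 4: w='' (idx 0), next='a' -> output (0, 'a'), add 'a' as idx 4
Step 5: w='a' (idx 4), next='a' -> output (4, 'a'), add 'aa' as idx 5
Step 6: w='cca' (idx 3), next='c' -> output (3, 'c'), add 'ccac' as idx 6


Encoded: [(0, 'c'), (1, 'c'), (2, 'a'), (0, 'a'), (4, 'a'), (3, 'c')]
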